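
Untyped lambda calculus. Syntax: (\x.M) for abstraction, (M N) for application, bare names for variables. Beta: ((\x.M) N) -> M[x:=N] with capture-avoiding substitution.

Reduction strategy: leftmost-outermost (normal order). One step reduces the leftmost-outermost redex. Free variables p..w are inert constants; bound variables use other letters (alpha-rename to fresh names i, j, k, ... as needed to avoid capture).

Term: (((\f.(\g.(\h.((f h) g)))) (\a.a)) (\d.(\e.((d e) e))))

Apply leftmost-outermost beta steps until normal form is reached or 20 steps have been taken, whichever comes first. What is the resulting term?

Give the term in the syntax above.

Answer: (\h.(h (\d.(\e.((d e) e)))))

Derivation:
Step 0: (((\f.(\g.(\h.((f h) g)))) (\a.a)) (\d.(\e.((d e) e))))
Step 1: ((\g.(\h.(((\a.a) h) g))) (\d.(\e.((d e) e))))
Step 2: (\h.(((\a.a) h) (\d.(\e.((d e) e)))))
Step 3: (\h.(h (\d.(\e.((d e) e)))))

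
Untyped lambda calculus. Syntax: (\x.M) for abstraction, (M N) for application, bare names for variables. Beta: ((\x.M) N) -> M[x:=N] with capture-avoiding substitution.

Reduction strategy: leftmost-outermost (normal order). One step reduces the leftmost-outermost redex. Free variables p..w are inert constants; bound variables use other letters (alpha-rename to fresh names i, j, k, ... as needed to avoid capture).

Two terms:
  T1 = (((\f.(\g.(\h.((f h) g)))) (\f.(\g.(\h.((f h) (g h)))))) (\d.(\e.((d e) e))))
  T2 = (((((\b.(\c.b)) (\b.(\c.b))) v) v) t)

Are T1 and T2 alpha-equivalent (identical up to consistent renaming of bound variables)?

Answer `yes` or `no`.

Term 1: (((\f.(\g.(\h.((f h) g)))) (\f.(\g.(\h.((f h) (g h)))))) (\d.(\e.((d e) e))))
Term 2: (((((\b.(\c.b)) (\b.(\c.b))) v) v) t)
Alpha-equivalence: compare structure up to binder renaming.
Result: False

Answer: no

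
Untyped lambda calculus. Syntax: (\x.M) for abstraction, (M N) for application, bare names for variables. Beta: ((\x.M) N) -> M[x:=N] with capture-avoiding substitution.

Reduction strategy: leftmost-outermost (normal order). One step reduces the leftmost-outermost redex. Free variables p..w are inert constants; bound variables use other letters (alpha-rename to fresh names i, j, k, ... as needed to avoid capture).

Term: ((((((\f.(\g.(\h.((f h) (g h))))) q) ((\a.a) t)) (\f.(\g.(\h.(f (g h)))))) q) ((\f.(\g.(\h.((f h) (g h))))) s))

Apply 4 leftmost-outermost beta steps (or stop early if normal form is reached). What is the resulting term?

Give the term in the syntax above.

Step 0: ((((((\f.(\g.(\h.((f h) (g h))))) q) ((\a.a) t)) (\f.(\g.(\h.(f (g h)))))) q) ((\f.(\g.(\h.((f h) (g h))))) s))
Step 1: (((((\g.(\h.((q h) (g h)))) ((\a.a) t)) (\f.(\g.(\h.(f (g h)))))) q) ((\f.(\g.(\h.((f h) (g h))))) s))
Step 2: ((((\h.((q h) (((\a.a) t) h))) (\f.(\g.(\h.(f (g h)))))) q) ((\f.(\g.(\h.((f h) (g h))))) s))
Step 3: ((((q (\f.(\g.(\h.(f (g h)))))) (((\a.a) t) (\f.(\g.(\h.(f (g h))))))) q) ((\f.(\g.(\h.((f h) (g h))))) s))
Step 4: ((((q (\f.(\g.(\h.(f (g h)))))) (t (\f.(\g.(\h.(f (g h))))))) q) ((\f.(\g.(\h.((f h) (g h))))) s))

Answer: ((((q (\f.(\g.(\h.(f (g h)))))) (t (\f.(\g.(\h.(f (g h))))))) q) ((\f.(\g.(\h.((f h) (g h))))) s))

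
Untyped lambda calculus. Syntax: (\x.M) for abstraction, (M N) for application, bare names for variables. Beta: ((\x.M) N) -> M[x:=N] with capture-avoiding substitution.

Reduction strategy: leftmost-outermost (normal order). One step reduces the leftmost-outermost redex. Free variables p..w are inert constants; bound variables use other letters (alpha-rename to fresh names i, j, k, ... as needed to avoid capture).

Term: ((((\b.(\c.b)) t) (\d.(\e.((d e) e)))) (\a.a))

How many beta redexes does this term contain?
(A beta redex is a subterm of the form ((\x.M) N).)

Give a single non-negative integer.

Answer: 1

Derivation:
Term: ((((\b.(\c.b)) t) (\d.(\e.((d e) e)))) (\a.a))
  Redex: ((\b.(\c.b)) t)
Total redexes: 1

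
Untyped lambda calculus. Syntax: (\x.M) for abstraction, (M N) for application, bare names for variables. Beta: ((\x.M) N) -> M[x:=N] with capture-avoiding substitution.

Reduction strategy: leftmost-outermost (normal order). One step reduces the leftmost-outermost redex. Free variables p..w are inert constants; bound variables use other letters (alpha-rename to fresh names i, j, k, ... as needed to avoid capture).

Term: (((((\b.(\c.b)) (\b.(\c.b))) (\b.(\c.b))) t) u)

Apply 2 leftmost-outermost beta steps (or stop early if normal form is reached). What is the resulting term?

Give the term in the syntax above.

Step 0: (((((\b.(\c.b)) (\b.(\c.b))) (\b.(\c.b))) t) u)
Step 1: ((((\c.(\b.(\c.b))) (\b.(\c.b))) t) u)
Step 2: (((\b.(\c.b)) t) u)

Answer: (((\b.(\c.b)) t) u)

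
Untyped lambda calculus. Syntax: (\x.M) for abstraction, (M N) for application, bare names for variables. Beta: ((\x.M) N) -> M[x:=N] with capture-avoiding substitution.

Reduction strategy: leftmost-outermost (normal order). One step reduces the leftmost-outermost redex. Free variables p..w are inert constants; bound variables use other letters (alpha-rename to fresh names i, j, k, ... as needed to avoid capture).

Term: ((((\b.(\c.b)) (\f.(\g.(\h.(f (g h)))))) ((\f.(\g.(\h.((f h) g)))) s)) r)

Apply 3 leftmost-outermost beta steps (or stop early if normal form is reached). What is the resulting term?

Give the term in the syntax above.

Step 0: ((((\b.(\c.b)) (\f.(\g.(\h.(f (g h)))))) ((\f.(\g.(\h.((f h) g)))) s)) r)
Step 1: (((\c.(\f.(\g.(\h.(f (g h)))))) ((\f.(\g.(\h.((f h) g)))) s)) r)
Step 2: ((\f.(\g.(\h.(f (g h))))) r)
Step 3: (\g.(\h.(r (g h))))

Answer: (\g.(\h.(r (g h))))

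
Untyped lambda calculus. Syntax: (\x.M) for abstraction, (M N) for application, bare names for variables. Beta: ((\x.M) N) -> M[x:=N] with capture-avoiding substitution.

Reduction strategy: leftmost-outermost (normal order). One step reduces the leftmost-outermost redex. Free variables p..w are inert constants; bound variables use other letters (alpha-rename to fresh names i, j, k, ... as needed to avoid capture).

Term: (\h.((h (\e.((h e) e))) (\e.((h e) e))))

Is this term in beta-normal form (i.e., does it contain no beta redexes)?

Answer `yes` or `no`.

Answer: yes

Derivation:
Term: (\h.((h (\e.((h e) e))) (\e.((h e) e))))
No beta redexes found.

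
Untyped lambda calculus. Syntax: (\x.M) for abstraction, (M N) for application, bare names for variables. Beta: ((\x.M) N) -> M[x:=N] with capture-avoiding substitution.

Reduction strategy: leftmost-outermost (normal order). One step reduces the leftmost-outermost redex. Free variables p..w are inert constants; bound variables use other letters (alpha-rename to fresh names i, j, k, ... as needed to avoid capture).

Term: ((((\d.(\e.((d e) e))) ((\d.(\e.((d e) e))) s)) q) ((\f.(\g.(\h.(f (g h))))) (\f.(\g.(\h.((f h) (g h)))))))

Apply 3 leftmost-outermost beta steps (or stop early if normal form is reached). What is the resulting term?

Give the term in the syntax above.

Step 0: ((((\d.(\e.((d e) e))) ((\d.(\e.((d e) e))) s)) q) ((\f.(\g.(\h.(f (g h))))) (\f.(\g.(\h.((f h) (g h)))))))
Step 1: (((\e.((((\d.(\e.((d e) e))) s) e) e)) q) ((\f.(\g.(\h.(f (g h))))) (\f.(\g.(\h.((f h) (g h)))))))
Step 2: (((((\d.(\e.((d e) e))) s) q) q) ((\f.(\g.(\h.(f (g h))))) (\f.(\g.(\h.((f h) (g h)))))))
Step 3: ((((\e.((s e) e)) q) q) ((\f.(\g.(\h.(f (g h))))) (\f.(\g.(\h.((f h) (g h)))))))

Answer: ((((\e.((s e) e)) q) q) ((\f.(\g.(\h.(f (g h))))) (\f.(\g.(\h.((f h) (g h)))))))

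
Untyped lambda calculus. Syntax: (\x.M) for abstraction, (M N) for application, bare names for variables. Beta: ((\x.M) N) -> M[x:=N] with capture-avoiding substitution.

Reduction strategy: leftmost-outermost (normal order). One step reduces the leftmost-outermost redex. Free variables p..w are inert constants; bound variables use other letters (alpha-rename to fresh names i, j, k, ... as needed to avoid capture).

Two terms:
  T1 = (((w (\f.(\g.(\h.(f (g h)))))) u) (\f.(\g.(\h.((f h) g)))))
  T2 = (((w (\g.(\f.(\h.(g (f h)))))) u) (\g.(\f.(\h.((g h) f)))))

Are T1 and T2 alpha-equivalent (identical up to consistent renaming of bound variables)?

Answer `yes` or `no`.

Answer: yes

Derivation:
Term 1: (((w (\f.(\g.(\h.(f (g h)))))) u) (\f.(\g.(\h.((f h) g)))))
Term 2: (((w (\g.(\f.(\h.(g (f h)))))) u) (\g.(\f.(\h.((g h) f)))))
Alpha-equivalence: compare structure up to binder renaming.
Result: True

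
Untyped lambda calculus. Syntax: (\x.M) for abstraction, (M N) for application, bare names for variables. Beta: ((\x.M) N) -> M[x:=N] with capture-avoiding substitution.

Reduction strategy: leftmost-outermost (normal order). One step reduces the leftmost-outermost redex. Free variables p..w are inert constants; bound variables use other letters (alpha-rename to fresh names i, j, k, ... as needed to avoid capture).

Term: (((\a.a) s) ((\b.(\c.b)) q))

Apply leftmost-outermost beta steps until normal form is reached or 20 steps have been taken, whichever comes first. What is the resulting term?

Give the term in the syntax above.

Answer: (s (\c.q))

Derivation:
Step 0: (((\a.a) s) ((\b.(\c.b)) q))
Step 1: (s ((\b.(\c.b)) q))
Step 2: (s (\c.q))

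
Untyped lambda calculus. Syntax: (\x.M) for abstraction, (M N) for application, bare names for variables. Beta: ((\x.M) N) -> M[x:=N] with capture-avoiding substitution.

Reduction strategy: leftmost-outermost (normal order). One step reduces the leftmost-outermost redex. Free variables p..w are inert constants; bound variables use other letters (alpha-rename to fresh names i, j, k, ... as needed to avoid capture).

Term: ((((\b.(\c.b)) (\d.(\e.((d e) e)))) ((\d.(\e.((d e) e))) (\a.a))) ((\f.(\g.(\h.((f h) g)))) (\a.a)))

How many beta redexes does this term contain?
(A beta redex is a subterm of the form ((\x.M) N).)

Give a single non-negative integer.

Answer: 3

Derivation:
Term: ((((\b.(\c.b)) (\d.(\e.((d e) e)))) ((\d.(\e.((d e) e))) (\a.a))) ((\f.(\g.(\h.((f h) g)))) (\a.a)))
  Redex: ((\b.(\c.b)) (\d.(\e.((d e) e))))
  Redex: ((\d.(\e.((d e) e))) (\a.a))
  Redex: ((\f.(\g.(\h.((f h) g)))) (\a.a))
Total redexes: 3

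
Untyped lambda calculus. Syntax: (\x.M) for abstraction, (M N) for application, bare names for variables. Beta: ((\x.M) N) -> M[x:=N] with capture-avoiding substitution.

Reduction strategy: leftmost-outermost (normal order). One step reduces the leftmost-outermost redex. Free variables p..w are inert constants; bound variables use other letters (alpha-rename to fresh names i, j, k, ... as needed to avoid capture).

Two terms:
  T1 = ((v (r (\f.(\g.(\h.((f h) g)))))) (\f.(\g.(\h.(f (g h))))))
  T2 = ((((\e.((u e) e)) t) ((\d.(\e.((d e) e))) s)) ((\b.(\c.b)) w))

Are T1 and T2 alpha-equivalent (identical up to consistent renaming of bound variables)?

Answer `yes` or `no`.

Term 1: ((v (r (\f.(\g.(\h.((f h) g)))))) (\f.(\g.(\h.(f (g h))))))
Term 2: ((((\e.((u e) e)) t) ((\d.(\e.((d e) e))) s)) ((\b.(\c.b)) w))
Alpha-equivalence: compare structure up to binder renaming.
Result: False

Answer: no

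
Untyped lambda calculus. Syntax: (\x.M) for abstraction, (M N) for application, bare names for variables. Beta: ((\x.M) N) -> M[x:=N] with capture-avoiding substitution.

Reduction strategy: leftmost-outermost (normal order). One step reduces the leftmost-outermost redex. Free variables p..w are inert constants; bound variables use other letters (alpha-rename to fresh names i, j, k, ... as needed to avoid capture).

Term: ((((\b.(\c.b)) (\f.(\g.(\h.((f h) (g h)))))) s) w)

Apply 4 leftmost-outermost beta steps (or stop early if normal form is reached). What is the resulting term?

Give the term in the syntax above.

Step 0: ((((\b.(\c.b)) (\f.(\g.(\h.((f h) (g h)))))) s) w)
Step 1: (((\c.(\f.(\g.(\h.((f h) (g h)))))) s) w)
Step 2: ((\f.(\g.(\h.((f h) (g h))))) w)
Step 3: (\g.(\h.((w h) (g h))))
Step 4: (normal form reached)

Answer: (\g.(\h.((w h) (g h))))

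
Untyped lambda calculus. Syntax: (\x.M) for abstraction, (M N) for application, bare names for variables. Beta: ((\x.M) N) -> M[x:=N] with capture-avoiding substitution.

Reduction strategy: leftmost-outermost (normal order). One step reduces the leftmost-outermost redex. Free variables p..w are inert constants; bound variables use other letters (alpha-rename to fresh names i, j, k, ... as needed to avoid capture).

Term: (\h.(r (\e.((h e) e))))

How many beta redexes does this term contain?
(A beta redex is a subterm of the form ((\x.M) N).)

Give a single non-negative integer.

Term: (\h.(r (\e.((h e) e))))
  (no redexes)
Total redexes: 0

Answer: 0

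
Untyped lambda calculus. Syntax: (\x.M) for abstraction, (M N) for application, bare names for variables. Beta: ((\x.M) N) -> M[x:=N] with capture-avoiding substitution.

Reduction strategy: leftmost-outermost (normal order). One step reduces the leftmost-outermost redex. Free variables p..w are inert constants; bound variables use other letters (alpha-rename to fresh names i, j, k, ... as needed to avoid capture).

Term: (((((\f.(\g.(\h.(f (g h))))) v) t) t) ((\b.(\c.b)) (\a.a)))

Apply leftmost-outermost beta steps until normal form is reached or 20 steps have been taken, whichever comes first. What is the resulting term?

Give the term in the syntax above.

Answer: ((v (t t)) (\c.(\a.a)))

Derivation:
Step 0: (((((\f.(\g.(\h.(f (g h))))) v) t) t) ((\b.(\c.b)) (\a.a)))
Step 1: ((((\g.(\h.(v (g h)))) t) t) ((\b.(\c.b)) (\a.a)))
Step 2: (((\h.(v (t h))) t) ((\b.(\c.b)) (\a.a)))
Step 3: ((v (t t)) ((\b.(\c.b)) (\a.a)))
Step 4: ((v (t t)) (\c.(\a.a)))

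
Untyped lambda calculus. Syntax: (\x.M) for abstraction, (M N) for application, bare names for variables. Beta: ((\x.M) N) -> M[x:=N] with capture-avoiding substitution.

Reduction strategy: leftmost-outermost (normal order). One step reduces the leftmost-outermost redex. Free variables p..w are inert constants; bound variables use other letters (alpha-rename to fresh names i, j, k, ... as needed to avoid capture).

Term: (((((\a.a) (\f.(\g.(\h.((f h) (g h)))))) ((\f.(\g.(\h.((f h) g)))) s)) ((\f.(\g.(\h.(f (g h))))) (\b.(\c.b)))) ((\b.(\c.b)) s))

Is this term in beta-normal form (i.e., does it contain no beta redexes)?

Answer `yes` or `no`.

Answer: no

Derivation:
Term: (((((\a.a) (\f.(\g.(\h.((f h) (g h)))))) ((\f.(\g.(\h.((f h) g)))) s)) ((\f.(\g.(\h.(f (g h))))) (\b.(\c.b)))) ((\b.(\c.b)) s))
Found 4 beta redex(es).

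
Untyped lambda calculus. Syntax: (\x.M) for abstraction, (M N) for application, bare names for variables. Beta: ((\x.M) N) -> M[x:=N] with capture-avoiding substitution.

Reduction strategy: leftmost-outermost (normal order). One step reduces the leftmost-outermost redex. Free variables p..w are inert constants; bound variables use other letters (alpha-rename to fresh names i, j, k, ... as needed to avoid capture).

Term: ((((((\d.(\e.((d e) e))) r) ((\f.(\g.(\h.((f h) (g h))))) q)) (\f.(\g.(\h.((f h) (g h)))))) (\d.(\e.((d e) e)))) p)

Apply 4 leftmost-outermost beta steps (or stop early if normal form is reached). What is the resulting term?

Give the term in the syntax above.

Answer: (((((r (\g.(\h.((q h) (g h))))) (\g.(\h.((q h) (g h))))) (\f.(\g.(\h.((f h) (g h)))))) (\d.(\e.((d e) e)))) p)

Derivation:
Step 0: ((((((\d.(\e.((d e) e))) r) ((\f.(\g.(\h.((f h) (g h))))) q)) (\f.(\g.(\h.((f h) (g h)))))) (\d.(\e.((d e) e)))) p)
Step 1: (((((\e.((r e) e)) ((\f.(\g.(\h.((f h) (g h))))) q)) (\f.(\g.(\h.((f h) (g h)))))) (\d.(\e.((d e) e)))) p)
Step 2: (((((r ((\f.(\g.(\h.((f h) (g h))))) q)) ((\f.(\g.(\h.((f h) (g h))))) q)) (\f.(\g.(\h.((f h) (g h)))))) (\d.(\e.((d e) e)))) p)
Step 3: (((((r (\g.(\h.((q h) (g h))))) ((\f.(\g.(\h.((f h) (g h))))) q)) (\f.(\g.(\h.((f h) (g h)))))) (\d.(\e.((d e) e)))) p)
Step 4: (((((r (\g.(\h.((q h) (g h))))) (\g.(\h.((q h) (g h))))) (\f.(\g.(\h.((f h) (g h)))))) (\d.(\e.((d e) e)))) p)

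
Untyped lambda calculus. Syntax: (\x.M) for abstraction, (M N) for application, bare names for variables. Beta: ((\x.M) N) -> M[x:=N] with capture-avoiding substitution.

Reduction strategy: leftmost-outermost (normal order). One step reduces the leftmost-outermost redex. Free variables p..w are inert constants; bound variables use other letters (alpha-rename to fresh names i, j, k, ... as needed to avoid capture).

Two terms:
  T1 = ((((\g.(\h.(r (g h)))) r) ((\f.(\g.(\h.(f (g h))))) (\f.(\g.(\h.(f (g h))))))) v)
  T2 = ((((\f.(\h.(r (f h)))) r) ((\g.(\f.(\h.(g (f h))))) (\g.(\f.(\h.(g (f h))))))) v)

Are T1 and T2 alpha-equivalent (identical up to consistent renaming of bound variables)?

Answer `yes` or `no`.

Answer: yes

Derivation:
Term 1: ((((\g.(\h.(r (g h)))) r) ((\f.(\g.(\h.(f (g h))))) (\f.(\g.(\h.(f (g h))))))) v)
Term 2: ((((\f.(\h.(r (f h)))) r) ((\g.(\f.(\h.(g (f h))))) (\g.(\f.(\h.(g (f h))))))) v)
Alpha-equivalence: compare structure up to binder renaming.
Result: True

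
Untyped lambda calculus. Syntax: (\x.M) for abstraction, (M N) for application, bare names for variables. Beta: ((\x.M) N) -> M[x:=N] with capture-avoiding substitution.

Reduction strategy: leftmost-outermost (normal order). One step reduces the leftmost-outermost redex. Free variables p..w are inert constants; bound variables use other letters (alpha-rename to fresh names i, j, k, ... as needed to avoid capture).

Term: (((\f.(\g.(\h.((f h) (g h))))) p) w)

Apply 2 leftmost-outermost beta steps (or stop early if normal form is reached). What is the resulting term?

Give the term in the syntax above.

Answer: (\h.((p h) (w h)))

Derivation:
Step 0: (((\f.(\g.(\h.((f h) (g h))))) p) w)
Step 1: ((\g.(\h.((p h) (g h)))) w)
Step 2: (\h.((p h) (w h)))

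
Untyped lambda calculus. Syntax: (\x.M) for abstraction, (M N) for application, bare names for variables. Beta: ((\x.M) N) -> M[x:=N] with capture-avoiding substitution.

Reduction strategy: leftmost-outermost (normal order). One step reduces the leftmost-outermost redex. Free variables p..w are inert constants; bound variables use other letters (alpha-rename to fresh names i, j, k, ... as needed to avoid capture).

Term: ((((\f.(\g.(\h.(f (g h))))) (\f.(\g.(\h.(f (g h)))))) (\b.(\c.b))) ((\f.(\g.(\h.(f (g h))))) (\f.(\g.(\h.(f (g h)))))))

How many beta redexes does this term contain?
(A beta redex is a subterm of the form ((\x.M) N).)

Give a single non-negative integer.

Answer: 2

Derivation:
Term: ((((\f.(\g.(\h.(f (g h))))) (\f.(\g.(\h.(f (g h)))))) (\b.(\c.b))) ((\f.(\g.(\h.(f (g h))))) (\f.(\g.(\h.(f (g h)))))))
  Redex: ((\f.(\g.(\h.(f (g h))))) (\f.(\g.(\h.(f (g h))))))
  Redex: ((\f.(\g.(\h.(f (g h))))) (\f.(\g.(\h.(f (g h))))))
Total redexes: 2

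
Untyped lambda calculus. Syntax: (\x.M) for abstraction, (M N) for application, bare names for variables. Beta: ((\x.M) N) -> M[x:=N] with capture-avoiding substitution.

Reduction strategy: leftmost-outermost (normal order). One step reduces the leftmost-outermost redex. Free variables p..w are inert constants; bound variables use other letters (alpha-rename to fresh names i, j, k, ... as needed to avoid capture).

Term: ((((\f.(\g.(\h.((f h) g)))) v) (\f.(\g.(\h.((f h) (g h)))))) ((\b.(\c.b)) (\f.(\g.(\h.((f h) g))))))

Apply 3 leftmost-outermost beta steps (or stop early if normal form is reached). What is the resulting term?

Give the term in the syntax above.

Answer: ((v ((\b.(\c.b)) (\f.(\g.(\h.((f h) g)))))) (\f.(\g.(\h.((f h) (g h))))))

Derivation:
Step 0: ((((\f.(\g.(\h.((f h) g)))) v) (\f.(\g.(\h.((f h) (g h)))))) ((\b.(\c.b)) (\f.(\g.(\h.((f h) g))))))
Step 1: (((\g.(\h.((v h) g))) (\f.(\g.(\h.((f h) (g h)))))) ((\b.(\c.b)) (\f.(\g.(\h.((f h) g))))))
Step 2: ((\h.((v h) (\f.(\g.(\h.((f h) (g h))))))) ((\b.(\c.b)) (\f.(\g.(\h.((f h) g))))))
Step 3: ((v ((\b.(\c.b)) (\f.(\g.(\h.((f h) g)))))) (\f.(\g.(\h.((f h) (g h))))))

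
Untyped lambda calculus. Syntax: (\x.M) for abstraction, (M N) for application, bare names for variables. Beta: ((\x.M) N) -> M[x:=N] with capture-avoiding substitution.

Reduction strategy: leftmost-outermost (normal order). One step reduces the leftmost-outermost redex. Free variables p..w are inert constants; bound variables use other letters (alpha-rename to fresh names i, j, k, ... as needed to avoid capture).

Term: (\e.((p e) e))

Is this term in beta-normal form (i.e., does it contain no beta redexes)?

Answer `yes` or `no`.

Answer: yes

Derivation:
Term: (\e.((p e) e))
No beta redexes found.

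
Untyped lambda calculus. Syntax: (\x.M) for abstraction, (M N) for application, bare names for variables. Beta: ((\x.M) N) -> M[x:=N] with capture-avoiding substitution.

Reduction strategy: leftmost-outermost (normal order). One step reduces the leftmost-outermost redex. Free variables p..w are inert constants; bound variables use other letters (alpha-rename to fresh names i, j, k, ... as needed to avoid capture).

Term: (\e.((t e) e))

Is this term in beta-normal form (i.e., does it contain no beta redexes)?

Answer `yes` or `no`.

Term: (\e.((t e) e))
No beta redexes found.

Answer: yes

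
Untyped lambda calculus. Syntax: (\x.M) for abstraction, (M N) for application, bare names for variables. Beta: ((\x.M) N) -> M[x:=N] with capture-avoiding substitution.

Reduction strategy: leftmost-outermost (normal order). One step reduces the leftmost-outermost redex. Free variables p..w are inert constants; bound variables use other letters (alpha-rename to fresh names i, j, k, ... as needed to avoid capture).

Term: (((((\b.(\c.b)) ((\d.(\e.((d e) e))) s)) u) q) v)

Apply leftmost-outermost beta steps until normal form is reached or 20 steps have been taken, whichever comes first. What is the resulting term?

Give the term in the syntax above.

Step 0: (((((\b.(\c.b)) ((\d.(\e.((d e) e))) s)) u) q) v)
Step 1: ((((\c.((\d.(\e.((d e) e))) s)) u) q) v)
Step 2: ((((\d.(\e.((d e) e))) s) q) v)
Step 3: (((\e.((s e) e)) q) v)
Step 4: (((s q) q) v)

Answer: (((s q) q) v)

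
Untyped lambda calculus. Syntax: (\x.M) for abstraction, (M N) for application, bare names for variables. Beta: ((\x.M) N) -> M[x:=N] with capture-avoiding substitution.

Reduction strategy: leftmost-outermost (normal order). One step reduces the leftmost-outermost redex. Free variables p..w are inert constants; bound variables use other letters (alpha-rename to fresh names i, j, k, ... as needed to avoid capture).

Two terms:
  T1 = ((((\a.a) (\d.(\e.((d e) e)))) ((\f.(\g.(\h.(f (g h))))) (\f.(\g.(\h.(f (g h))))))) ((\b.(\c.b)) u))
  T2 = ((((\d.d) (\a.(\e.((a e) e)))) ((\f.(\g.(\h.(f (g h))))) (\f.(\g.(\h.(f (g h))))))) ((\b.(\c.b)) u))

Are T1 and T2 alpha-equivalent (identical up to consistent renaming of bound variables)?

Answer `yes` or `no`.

Answer: yes

Derivation:
Term 1: ((((\a.a) (\d.(\e.((d e) e)))) ((\f.(\g.(\h.(f (g h))))) (\f.(\g.(\h.(f (g h))))))) ((\b.(\c.b)) u))
Term 2: ((((\d.d) (\a.(\e.((a e) e)))) ((\f.(\g.(\h.(f (g h))))) (\f.(\g.(\h.(f (g h))))))) ((\b.(\c.b)) u))
Alpha-equivalence: compare structure up to binder renaming.
Result: True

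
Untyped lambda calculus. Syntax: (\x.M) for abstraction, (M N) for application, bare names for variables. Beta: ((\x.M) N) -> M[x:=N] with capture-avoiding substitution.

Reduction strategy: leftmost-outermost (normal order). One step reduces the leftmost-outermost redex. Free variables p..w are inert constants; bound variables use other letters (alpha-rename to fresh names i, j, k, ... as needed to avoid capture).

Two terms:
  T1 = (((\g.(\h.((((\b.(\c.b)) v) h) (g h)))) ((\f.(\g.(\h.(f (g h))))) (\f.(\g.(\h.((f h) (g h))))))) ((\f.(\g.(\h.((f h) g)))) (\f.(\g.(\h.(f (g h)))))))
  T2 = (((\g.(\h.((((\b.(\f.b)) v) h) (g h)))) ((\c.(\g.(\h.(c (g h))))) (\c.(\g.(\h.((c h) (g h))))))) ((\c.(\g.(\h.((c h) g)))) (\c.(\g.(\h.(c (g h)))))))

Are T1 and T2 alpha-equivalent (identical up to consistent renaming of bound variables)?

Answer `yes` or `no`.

Term 1: (((\g.(\h.((((\b.(\c.b)) v) h) (g h)))) ((\f.(\g.(\h.(f (g h))))) (\f.(\g.(\h.((f h) (g h))))))) ((\f.(\g.(\h.((f h) g)))) (\f.(\g.(\h.(f (g h)))))))
Term 2: (((\g.(\h.((((\b.(\f.b)) v) h) (g h)))) ((\c.(\g.(\h.(c (g h))))) (\c.(\g.(\h.((c h) (g h))))))) ((\c.(\g.(\h.((c h) g)))) (\c.(\g.(\h.(c (g h)))))))
Alpha-equivalence: compare structure up to binder renaming.
Result: True

Answer: yes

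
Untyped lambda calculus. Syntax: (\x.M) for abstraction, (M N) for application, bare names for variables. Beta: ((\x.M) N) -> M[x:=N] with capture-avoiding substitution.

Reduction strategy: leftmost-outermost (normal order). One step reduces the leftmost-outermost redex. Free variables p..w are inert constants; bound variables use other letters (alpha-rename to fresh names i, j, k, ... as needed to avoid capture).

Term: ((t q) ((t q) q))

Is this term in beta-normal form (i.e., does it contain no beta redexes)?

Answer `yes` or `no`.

Answer: yes

Derivation:
Term: ((t q) ((t q) q))
No beta redexes found.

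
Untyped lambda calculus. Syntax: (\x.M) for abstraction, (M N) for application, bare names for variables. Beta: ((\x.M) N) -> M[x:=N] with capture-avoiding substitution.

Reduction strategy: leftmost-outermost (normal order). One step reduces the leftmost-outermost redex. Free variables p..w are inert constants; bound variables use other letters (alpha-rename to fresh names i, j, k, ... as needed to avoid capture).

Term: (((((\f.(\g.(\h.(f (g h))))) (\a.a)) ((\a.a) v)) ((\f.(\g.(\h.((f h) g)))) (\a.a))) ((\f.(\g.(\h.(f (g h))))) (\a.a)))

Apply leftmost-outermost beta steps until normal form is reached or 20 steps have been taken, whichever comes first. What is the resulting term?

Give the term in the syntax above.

Step 0: (((((\f.(\g.(\h.(f (g h))))) (\a.a)) ((\a.a) v)) ((\f.(\g.(\h.((f h) g)))) (\a.a))) ((\f.(\g.(\h.(f (g h))))) (\a.a)))
Step 1: ((((\g.(\h.((\a.a) (g h)))) ((\a.a) v)) ((\f.(\g.(\h.((f h) g)))) (\a.a))) ((\f.(\g.(\h.(f (g h))))) (\a.a)))
Step 2: (((\h.((\a.a) (((\a.a) v) h))) ((\f.(\g.(\h.((f h) g)))) (\a.a))) ((\f.(\g.(\h.(f (g h))))) (\a.a)))
Step 3: (((\a.a) (((\a.a) v) ((\f.(\g.(\h.((f h) g)))) (\a.a)))) ((\f.(\g.(\h.(f (g h))))) (\a.a)))
Step 4: ((((\a.a) v) ((\f.(\g.(\h.((f h) g)))) (\a.a))) ((\f.(\g.(\h.(f (g h))))) (\a.a)))
Step 5: ((v ((\f.(\g.(\h.((f h) g)))) (\a.a))) ((\f.(\g.(\h.(f (g h))))) (\a.a)))
Step 6: ((v (\g.(\h.(((\a.a) h) g)))) ((\f.(\g.(\h.(f (g h))))) (\a.a)))
Step 7: ((v (\g.(\h.(h g)))) ((\f.(\g.(\h.(f (g h))))) (\a.a)))
Step 8: ((v (\g.(\h.(h g)))) (\g.(\h.((\a.a) (g h)))))
Step 9: ((v (\g.(\h.(h g)))) (\g.(\h.(g h))))

Answer: ((v (\g.(\h.(h g)))) (\g.(\h.(g h))))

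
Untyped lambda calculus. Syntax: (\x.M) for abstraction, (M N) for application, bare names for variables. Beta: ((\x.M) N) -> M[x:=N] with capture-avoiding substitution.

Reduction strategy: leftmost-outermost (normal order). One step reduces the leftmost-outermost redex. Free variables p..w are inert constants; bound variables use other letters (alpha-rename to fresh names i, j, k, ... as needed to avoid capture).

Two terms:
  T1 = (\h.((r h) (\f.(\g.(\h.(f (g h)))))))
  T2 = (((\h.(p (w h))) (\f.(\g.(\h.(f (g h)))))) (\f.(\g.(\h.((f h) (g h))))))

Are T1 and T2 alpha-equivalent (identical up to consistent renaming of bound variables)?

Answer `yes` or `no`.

Answer: no

Derivation:
Term 1: (\h.((r h) (\f.(\g.(\h.(f (g h)))))))
Term 2: (((\h.(p (w h))) (\f.(\g.(\h.(f (g h)))))) (\f.(\g.(\h.((f h) (g h))))))
Alpha-equivalence: compare structure up to binder renaming.
Result: False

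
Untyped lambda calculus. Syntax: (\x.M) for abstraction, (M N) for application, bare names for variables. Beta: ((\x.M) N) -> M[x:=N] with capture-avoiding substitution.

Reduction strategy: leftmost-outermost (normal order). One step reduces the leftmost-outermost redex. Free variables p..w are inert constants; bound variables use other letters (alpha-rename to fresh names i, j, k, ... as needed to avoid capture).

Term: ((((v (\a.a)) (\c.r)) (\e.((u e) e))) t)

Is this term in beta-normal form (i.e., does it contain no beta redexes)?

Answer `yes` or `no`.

Term: ((((v (\a.a)) (\c.r)) (\e.((u e) e))) t)
No beta redexes found.

Answer: yes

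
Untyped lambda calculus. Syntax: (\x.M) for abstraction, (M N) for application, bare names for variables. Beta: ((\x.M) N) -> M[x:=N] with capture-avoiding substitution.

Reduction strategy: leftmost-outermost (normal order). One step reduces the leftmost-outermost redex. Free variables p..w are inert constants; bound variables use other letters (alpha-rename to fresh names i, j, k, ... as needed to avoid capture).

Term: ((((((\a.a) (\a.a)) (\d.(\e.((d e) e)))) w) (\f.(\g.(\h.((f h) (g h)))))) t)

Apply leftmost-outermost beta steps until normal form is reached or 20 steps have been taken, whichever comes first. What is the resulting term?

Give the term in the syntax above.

Step 0: ((((((\a.a) (\a.a)) (\d.(\e.((d e) e)))) w) (\f.(\g.(\h.((f h) (g h)))))) t)
Step 1: (((((\a.a) (\d.(\e.((d e) e)))) w) (\f.(\g.(\h.((f h) (g h)))))) t)
Step 2: ((((\d.(\e.((d e) e))) w) (\f.(\g.(\h.((f h) (g h)))))) t)
Step 3: (((\e.((w e) e)) (\f.(\g.(\h.((f h) (g h)))))) t)
Step 4: (((w (\f.(\g.(\h.((f h) (g h)))))) (\f.(\g.(\h.((f h) (g h)))))) t)

Answer: (((w (\f.(\g.(\h.((f h) (g h)))))) (\f.(\g.(\h.((f h) (g h)))))) t)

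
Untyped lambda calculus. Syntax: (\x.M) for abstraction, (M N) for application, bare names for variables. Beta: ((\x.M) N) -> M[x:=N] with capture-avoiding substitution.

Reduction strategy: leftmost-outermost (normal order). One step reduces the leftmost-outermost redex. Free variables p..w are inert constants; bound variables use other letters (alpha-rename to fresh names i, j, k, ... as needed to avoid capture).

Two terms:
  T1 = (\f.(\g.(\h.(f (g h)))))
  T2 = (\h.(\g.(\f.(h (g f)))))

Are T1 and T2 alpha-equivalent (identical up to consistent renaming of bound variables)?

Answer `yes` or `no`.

Answer: yes

Derivation:
Term 1: (\f.(\g.(\h.(f (g h)))))
Term 2: (\h.(\g.(\f.(h (g f)))))
Alpha-equivalence: compare structure up to binder renaming.
Result: True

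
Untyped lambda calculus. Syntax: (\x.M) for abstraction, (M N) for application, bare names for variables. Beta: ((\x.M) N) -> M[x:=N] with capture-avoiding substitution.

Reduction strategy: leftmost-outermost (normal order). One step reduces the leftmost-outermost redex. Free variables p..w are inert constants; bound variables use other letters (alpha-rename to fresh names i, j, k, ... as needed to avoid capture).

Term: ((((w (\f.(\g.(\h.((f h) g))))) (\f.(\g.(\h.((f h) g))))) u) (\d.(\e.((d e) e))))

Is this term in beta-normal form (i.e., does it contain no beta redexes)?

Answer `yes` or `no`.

Answer: yes

Derivation:
Term: ((((w (\f.(\g.(\h.((f h) g))))) (\f.(\g.(\h.((f h) g))))) u) (\d.(\e.((d e) e))))
No beta redexes found.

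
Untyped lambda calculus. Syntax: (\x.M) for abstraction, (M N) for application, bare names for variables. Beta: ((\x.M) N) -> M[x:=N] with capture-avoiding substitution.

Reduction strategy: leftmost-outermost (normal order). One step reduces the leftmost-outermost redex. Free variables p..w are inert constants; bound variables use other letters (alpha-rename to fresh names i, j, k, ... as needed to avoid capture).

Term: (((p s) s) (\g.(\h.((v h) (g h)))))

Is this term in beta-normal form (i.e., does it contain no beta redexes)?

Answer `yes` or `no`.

Answer: yes

Derivation:
Term: (((p s) s) (\g.(\h.((v h) (g h)))))
No beta redexes found.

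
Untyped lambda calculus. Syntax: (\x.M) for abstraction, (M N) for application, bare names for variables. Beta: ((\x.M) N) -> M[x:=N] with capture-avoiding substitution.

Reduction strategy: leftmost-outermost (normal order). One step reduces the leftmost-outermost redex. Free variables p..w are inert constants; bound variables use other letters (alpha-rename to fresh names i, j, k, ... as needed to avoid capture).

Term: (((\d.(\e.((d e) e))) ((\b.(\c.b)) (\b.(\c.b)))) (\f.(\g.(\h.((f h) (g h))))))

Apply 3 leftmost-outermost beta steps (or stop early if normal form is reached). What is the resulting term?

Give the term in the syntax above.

Step 0: (((\d.(\e.((d e) e))) ((\b.(\c.b)) (\b.(\c.b)))) (\f.(\g.(\h.((f h) (g h))))))
Step 1: ((\e.((((\b.(\c.b)) (\b.(\c.b))) e) e)) (\f.(\g.(\h.((f h) (g h))))))
Step 2: ((((\b.(\c.b)) (\b.(\c.b))) (\f.(\g.(\h.((f h) (g h)))))) (\f.(\g.(\h.((f h) (g h))))))
Step 3: (((\c.(\b.(\c.b))) (\f.(\g.(\h.((f h) (g h)))))) (\f.(\g.(\h.((f h) (g h))))))

Answer: (((\c.(\b.(\c.b))) (\f.(\g.(\h.((f h) (g h)))))) (\f.(\g.(\h.((f h) (g h))))))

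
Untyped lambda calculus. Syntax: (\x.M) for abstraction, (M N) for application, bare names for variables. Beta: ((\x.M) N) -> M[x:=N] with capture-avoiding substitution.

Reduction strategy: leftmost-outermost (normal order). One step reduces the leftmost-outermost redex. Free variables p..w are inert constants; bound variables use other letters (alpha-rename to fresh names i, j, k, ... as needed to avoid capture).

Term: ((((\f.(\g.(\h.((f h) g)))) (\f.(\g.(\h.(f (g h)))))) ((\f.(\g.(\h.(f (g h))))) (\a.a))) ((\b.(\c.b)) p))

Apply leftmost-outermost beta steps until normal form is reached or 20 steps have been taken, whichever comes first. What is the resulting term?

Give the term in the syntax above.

Answer: (\h.p)

Derivation:
Step 0: ((((\f.(\g.(\h.((f h) g)))) (\f.(\g.(\h.(f (g h)))))) ((\f.(\g.(\h.(f (g h))))) (\a.a))) ((\b.(\c.b)) p))
Step 1: (((\g.(\h.(((\f.(\g.(\h.(f (g h))))) h) g))) ((\f.(\g.(\h.(f (g h))))) (\a.a))) ((\b.(\c.b)) p))
Step 2: ((\h.(((\f.(\g.(\h.(f (g h))))) h) ((\f.(\g.(\h.(f (g h))))) (\a.a)))) ((\b.(\c.b)) p))
Step 3: (((\f.(\g.(\h.(f (g h))))) ((\b.(\c.b)) p)) ((\f.(\g.(\h.(f (g h))))) (\a.a)))
Step 4: ((\g.(\h.(((\b.(\c.b)) p) (g h)))) ((\f.(\g.(\h.(f (g h))))) (\a.a)))
Step 5: (\h.(((\b.(\c.b)) p) (((\f.(\g.(\h.(f (g h))))) (\a.a)) h)))
Step 6: (\h.((\c.p) (((\f.(\g.(\h.(f (g h))))) (\a.a)) h)))
Step 7: (\h.p)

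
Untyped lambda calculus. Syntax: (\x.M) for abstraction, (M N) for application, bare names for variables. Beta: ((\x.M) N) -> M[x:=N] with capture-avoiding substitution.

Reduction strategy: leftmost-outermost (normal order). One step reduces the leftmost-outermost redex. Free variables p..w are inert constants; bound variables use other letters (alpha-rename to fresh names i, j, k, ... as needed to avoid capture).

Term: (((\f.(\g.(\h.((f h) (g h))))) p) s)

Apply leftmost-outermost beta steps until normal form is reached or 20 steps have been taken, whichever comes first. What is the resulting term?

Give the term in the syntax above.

Step 0: (((\f.(\g.(\h.((f h) (g h))))) p) s)
Step 1: ((\g.(\h.((p h) (g h)))) s)
Step 2: (\h.((p h) (s h)))

Answer: (\h.((p h) (s h)))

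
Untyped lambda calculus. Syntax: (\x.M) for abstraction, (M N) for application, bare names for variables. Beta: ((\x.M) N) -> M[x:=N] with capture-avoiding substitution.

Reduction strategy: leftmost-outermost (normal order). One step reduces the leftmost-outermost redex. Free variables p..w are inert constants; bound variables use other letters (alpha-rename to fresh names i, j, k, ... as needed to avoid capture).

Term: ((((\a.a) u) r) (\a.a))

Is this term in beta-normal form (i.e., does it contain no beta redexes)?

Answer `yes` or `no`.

Answer: no

Derivation:
Term: ((((\a.a) u) r) (\a.a))
Found 1 beta redex(es).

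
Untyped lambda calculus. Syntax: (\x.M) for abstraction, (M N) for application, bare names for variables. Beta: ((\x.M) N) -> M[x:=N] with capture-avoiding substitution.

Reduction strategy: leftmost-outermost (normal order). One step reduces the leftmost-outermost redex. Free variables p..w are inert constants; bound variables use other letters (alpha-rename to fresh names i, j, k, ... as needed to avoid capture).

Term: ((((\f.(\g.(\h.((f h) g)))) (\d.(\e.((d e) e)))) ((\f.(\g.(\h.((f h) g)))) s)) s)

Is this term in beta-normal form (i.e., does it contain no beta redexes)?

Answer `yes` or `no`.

Term: ((((\f.(\g.(\h.((f h) g)))) (\d.(\e.((d e) e)))) ((\f.(\g.(\h.((f h) g)))) s)) s)
Found 2 beta redex(es).

Answer: no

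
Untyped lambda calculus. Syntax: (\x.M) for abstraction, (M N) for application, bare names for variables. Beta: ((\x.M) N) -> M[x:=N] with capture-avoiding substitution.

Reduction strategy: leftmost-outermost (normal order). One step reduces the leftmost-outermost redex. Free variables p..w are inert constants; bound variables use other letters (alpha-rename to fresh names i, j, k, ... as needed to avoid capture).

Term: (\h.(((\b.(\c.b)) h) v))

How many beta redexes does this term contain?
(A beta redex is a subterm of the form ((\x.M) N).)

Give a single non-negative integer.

Answer: 1

Derivation:
Term: (\h.(((\b.(\c.b)) h) v))
  Redex: ((\b.(\c.b)) h)
Total redexes: 1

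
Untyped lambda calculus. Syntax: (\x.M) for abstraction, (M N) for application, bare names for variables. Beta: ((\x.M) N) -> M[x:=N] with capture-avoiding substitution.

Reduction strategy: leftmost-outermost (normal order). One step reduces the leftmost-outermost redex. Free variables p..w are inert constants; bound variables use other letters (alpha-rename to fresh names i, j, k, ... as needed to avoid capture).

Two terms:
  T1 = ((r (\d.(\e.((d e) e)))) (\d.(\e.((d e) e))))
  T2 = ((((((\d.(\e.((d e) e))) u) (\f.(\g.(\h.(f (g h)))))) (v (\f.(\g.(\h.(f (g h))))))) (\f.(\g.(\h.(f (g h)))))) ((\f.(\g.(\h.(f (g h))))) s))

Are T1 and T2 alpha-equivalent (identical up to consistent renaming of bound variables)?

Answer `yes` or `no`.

Answer: no

Derivation:
Term 1: ((r (\d.(\e.((d e) e)))) (\d.(\e.((d e) e))))
Term 2: ((((((\d.(\e.((d e) e))) u) (\f.(\g.(\h.(f (g h)))))) (v (\f.(\g.(\h.(f (g h))))))) (\f.(\g.(\h.(f (g h)))))) ((\f.(\g.(\h.(f (g h))))) s))
Alpha-equivalence: compare structure up to binder renaming.
Result: False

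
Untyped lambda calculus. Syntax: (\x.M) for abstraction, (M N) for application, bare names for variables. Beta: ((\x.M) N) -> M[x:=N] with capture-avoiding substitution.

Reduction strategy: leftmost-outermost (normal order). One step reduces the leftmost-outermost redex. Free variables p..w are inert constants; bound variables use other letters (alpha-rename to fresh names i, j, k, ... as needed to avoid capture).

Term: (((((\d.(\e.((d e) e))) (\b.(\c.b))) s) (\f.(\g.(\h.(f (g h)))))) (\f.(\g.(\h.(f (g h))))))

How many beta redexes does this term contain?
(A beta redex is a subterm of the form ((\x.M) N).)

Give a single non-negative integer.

Term: (((((\d.(\e.((d e) e))) (\b.(\c.b))) s) (\f.(\g.(\h.(f (g h)))))) (\f.(\g.(\h.(f (g h))))))
  Redex: ((\d.(\e.((d e) e))) (\b.(\c.b)))
Total redexes: 1

Answer: 1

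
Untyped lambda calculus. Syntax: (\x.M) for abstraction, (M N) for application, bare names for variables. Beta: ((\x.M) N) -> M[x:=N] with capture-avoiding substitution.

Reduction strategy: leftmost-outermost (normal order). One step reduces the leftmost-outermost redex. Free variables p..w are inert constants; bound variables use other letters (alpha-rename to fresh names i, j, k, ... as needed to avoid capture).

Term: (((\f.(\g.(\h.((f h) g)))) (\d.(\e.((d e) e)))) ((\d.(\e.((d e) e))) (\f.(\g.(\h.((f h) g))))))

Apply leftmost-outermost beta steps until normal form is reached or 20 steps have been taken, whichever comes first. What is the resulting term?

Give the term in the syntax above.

Answer: (\h.((h (\e.(\h.((e h) e)))) (\e.(\h.((e h) e)))))

Derivation:
Step 0: (((\f.(\g.(\h.((f h) g)))) (\d.(\e.((d e) e)))) ((\d.(\e.((d e) e))) (\f.(\g.(\h.((f h) g))))))
Step 1: ((\g.(\h.(((\d.(\e.((d e) e))) h) g))) ((\d.(\e.((d e) e))) (\f.(\g.(\h.((f h) g))))))
Step 2: (\h.(((\d.(\e.((d e) e))) h) ((\d.(\e.((d e) e))) (\f.(\g.(\h.((f h) g)))))))
Step 3: (\h.((\e.((h e) e)) ((\d.(\e.((d e) e))) (\f.(\g.(\h.((f h) g)))))))
Step 4: (\h.((h ((\d.(\e.((d e) e))) (\f.(\g.(\h.((f h) g)))))) ((\d.(\e.((d e) e))) (\f.(\g.(\h.((f h) g)))))))
Step 5: (\h.((h (\e.(((\f.(\g.(\h.((f h) g)))) e) e))) ((\d.(\e.((d e) e))) (\f.(\g.(\h.((f h) g)))))))
Step 6: (\h.((h (\e.((\g.(\h.((e h) g))) e))) ((\d.(\e.((d e) e))) (\f.(\g.(\h.((f h) g)))))))
Step 7: (\h.((h (\e.(\h.((e h) e)))) ((\d.(\e.((d e) e))) (\f.(\g.(\h.((f h) g)))))))
Step 8: (\h.((h (\e.(\h.((e h) e)))) (\e.(((\f.(\g.(\h.((f h) g)))) e) e))))
Step 9: (\h.((h (\e.(\h.((e h) e)))) (\e.((\g.(\h.((e h) g))) e))))
Step 10: (\h.((h (\e.(\h.((e h) e)))) (\e.(\h.((e h) e)))))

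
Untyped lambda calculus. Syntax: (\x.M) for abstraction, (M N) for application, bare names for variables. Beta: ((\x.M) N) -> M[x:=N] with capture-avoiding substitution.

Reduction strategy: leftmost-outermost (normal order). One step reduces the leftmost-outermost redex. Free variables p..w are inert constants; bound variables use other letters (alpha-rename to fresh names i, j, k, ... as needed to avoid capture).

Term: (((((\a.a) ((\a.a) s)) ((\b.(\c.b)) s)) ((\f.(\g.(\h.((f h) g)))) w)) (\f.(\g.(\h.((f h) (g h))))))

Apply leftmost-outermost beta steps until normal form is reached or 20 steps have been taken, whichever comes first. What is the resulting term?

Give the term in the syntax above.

Answer: (((s (\c.s)) (\g.(\h.((w h) g)))) (\f.(\g.(\h.((f h) (g h))))))

Derivation:
Step 0: (((((\a.a) ((\a.a) s)) ((\b.(\c.b)) s)) ((\f.(\g.(\h.((f h) g)))) w)) (\f.(\g.(\h.((f h) (g h))))))
Step 1: (((((\a.a) s) ((\b.(\c.b)) s)) ((\f.(\g.(\h.((f h) g)))) w)) (\f.(\g.(\h.((f h) (g h))))))
Step 2: (((s ((\b.(\c.b)) s)) ((\f.(\g.(\h.((f h) g)))) w)) (\f.(\g.(\h.((f h) (g h))))))
Step 3: (((s (\c.s)) ((\f.(\g.(\h.((f h) g)))) w)) (\f.(\g.(\h.((f h) (g h))))))
Step 4: (((s (\c.s)) (\g.(\h.((w h) g)))) (\f.(\g.(\h.((f h) (g h))))))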